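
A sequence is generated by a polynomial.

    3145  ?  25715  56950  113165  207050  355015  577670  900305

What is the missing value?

10010

Using the last 7 terms:
D1: 31235  56215  93885  147965  222655  322635
D2: 24980  37670  54080  74690  99980
D3: 12690  16410  20610  25290
D4: 3720  4200  4680
D5: 480  480
Constant fifth difference = 480.
Extend backward: 3720 − 480 = 3240;  12690 − 3240 = 9450;  24980 − 9450 = 15530;  31235 − 15530 = 15705;  25715 − 15705 = 10010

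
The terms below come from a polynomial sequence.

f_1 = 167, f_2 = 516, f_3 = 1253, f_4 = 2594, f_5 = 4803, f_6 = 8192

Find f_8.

First differences: 349, 737, 1341, 2209, 3389
Second differences: 388, 604, 868, 1180
Third differences: 216, 264, 312
Fourth differences: 48, 48
The fourth differences are constant (48).
312 + 48 = 360;  1180 + 360 = 1540;  3389 + 1540 = 4929;  8192 + 4929 = 13121
360 + 48 = 408;  1540 + 408 = 1948;  4929 + 1948 = 6877;  13121 + 6877 = 19998

19998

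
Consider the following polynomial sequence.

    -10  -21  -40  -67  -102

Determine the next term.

-145

First differences: -11, -19, -27, -35
Second differences: -8, -8, -8
Second differences constant at -8.
-35 − 8 = -43;  -102 − 43 = -145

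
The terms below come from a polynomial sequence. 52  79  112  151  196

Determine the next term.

247

27 , 33 , 39 , 45
6 , 6 , 6
Constant second difference = 6, so extend:
45 + 6 = 51;  196 + 51 = 247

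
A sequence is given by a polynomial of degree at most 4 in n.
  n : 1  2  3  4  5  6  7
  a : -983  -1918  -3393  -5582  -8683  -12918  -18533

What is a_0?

-438

-935, -1475, -2189, -3101, -4235, -5615
-540, -714, -912, -1134, -1380
-174, -198, -222, -246
-24, -24, -24
The fourth differences are constant at -24.
Work back: -174 + 24 = -150;  -540 + 150 = -390;  -935 + 390 = -545;  -983 + 545 = -438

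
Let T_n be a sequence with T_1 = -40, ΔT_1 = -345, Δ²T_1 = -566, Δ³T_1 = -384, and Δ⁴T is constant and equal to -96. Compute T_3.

-1296

Build the table forward from the leading diagonal:
Fourth differences: -96  -96  -96
Third differences: -384  -480  -576
Second differences: -566  -950  -1430
First differences: -345  -911  -1861
T: -40  -385  -1296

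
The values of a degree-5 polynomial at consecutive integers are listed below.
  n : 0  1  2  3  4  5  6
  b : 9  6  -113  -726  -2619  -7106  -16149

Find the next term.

-32478

D1: -3 , -119 , -613 , -1893 , -4487 , -9043
D2: -116 , -494 , -1280 , -2594 , -4556
D3: -378 , -786 , -1314 , -1962
D4: -408 , -528 , -648
D5: -120 , -120
Fifth differences constant at -120.
-648 − 120 = -768;  -1962 − 768 = -2730;  -4556 − 2730 = -7286;  -9043 − 7286 = -16329;  -16149 − 16329 = -32478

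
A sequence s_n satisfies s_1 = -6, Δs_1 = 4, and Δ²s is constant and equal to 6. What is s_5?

Build the table forward from the leading diagonal:
Δ²: 6, 6, 6, 6, 6
Δ: 4, 10, 16, 22, 28
s: -6, -2, 8, 24, 46

46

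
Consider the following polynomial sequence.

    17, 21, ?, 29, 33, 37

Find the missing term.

Using the last 3 terms:
Δ: 4  4
Constant first difference = 4.
Extend backward: 29 − 4 = 25

25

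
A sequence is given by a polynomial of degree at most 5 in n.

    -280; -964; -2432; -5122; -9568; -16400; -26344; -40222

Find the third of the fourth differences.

D1: -684, -1468, -2690, -4446, -6832, -9944, -13878
D2: -784, -1222, -1756, -2386, -3112, -3934
D3: -438, -534, -630, -726, -822
D4: -96, -96, -96, -96

-96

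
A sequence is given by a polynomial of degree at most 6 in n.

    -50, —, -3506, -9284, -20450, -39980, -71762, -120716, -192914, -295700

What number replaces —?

Using the last 8 terms:
Δ: -5778, -11166, -19530, -31782, -48954, -72198, -102786
Δ²: -5388, -8364, -12252, -17172, -23244, -30588
Δ³: -2976, -3888, -4920, -6072, -7344
Δ⁴: -912, -1032, -1152, -1272
Δ⁵: -120, -120, -120
Constant fifth difference = -120.
Extend backward: -912 + 120 = -792;  -2976 + 792 = -2184;  -5388 + 2184 = -3204;  -5778 + 3204 = -2574;  -3506 + 2574 = -932

-932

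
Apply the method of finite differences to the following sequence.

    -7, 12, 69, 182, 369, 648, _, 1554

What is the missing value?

Using the first 6 terms:
D1: 19, 57, 113, 187, 279
D2: 38, 56, 74, 92
D3: 18, 18, 18
Constant third difference = 18.
Extend forward: 92 + 18 = 110;  279 + 110 = 389;  648 + 389 = 1037

1037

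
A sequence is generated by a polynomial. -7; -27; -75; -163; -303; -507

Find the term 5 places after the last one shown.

-2907

-20, -48, -88, -140, -204
-28, -40, -52, -64
-12, -12, -12
Third differences constant at -12.
-64 − 12 = -76;  -204 − 76 = -280;  -507 − 280 = -787
-76 − 12 = -88;  -280 − 88 = -368;  -787 − 368 = -1155
-88 − 12 = -100;  -368 − 100 = -468;  -1155 − 468 = -1623
-100 − 12 = -112;  -468 − 112 = -580;  -1623 − 580 = -2203
-112 − 12 = -124;  -580 − 124 = -704;  -2203 − 704 = -2907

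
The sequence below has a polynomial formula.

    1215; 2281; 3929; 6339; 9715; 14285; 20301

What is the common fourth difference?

First differences: 1066, 1648, 2410, 3376, 4570, 6016
Second differences: 582, 762, 966, 1194, 1446
Third differences: 180, 204, 228, 252
Fourth differences: 24, 24, 24

24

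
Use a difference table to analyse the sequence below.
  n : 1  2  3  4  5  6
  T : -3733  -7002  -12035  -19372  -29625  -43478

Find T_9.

D1: -3269  -5033  -7337  -10253  -13853
D2: -1764  -2304  -2916  -3600
D3: -540  -612  -684
D4: -72  -72
Fourth differences constant at -72.
-684 − 72 = -756;  -3600 − 756 = -4356;  -13853 − 4356 = -18209;  -43478 − 18209 = -61687
-756 − 72 = -828;  -4356 − 828 = -5184;  -18209 − 5184 = -23393;  -61687 − 23393 = -85080
-828 − 72 = -900;  -5184 − 900 = -6084;  -23393 − 6084 = -29477;  -85080 − 29477 = -114557

-114557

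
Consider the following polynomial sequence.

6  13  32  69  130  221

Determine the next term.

348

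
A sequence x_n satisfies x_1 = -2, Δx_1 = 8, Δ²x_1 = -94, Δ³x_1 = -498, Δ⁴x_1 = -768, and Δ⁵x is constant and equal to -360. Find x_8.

-53790

Build the table forward from the leading diagonal:
D5: -360, -360, -360, -360, -360, -360, -360, -360
D4: -768, -1128, -1488, -1848, -2208, -2568, -2928, -3288
D3: -498, -1266, -2394, -3882, -5730, -7938, -10506, -13434
D2: -94, -592, -1858, -4252, -8134, -13864, -21802, -32308
D1: 8, -86, -678, -2536, -6788, -14922, -28786, -50588
x: -2, 6, -80, -758, -3294, -10082, -25004, -53790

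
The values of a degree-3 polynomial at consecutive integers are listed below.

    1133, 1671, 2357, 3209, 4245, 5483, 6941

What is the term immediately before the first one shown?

D1: 538  686  852  1036  1238  1458
D2: 148  166  184  202  220
D3: 18  18  18  18
The third differences are constant at 18.
Work back: 148 − 18 = 130;  538 − 130 = 408;  1133 − 408 = 725

725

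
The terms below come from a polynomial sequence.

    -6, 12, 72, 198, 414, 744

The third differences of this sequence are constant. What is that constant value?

Δ: 18, 60, 126, 216, 330
Δ²: 42, 66, 90, 114
Δ³: 24, 24, 24

24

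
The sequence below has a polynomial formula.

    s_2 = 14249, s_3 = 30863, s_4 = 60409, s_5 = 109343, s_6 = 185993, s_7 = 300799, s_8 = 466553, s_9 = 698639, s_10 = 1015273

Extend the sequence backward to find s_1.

16614, 29546, 48934, 76650, 114806, 165754, 232086, 316634
12932, 19388, 27716, 38156, 50948, 66332, 84548
6456, 8328, 10440, 12792, 15384, 18216
1872, 2112, 2352, 2592, 2832
240, 240, 240, 240
The fifth differences are constant at 240.
Work back: 1872 − 240 = 1632;  6456 − 1632 = 4824;  12932 − 4824 = 8108;  16614 − 8108 = 8506;  14249 − 8506 = 5743

5743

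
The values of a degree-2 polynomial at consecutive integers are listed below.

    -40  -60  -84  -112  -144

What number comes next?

Δ: -20, -24, -28, -32
Δ²: -4, -4, -4
Second differences constant at -4.
-32 − 4 = -36;  -144 − 36 = -180

-180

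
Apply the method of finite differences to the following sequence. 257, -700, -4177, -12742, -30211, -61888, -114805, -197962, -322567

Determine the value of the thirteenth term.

Δ: -957  -3477  -8565  -17469  -31677  -52917  -83157  -124605
Δ²: -2520  -5088  -8904  -14208  -21240  -30240  -41448
Δ³: -2568  -3816  -5304  -7032  -9000  -11208
Δ⁴: -1248  -1488  -1728  -1968  -2208
Δ⁵: -240  -240  -240  -240
Constant fifth difference = -240, so extend:
-2208 − 240 = -2448;  -11208 − 2448 = -13656;  -41448 − 13656 = -55104;  -124605 − 55104 = -179709;  -322567 − 179709 = -502276
-2448 − 240 = -2688;  -13656 − 2688 = -16344;  -55104 − 16344 = -71448;  -179709 − 71448 = -251157;  -502276 − 251157 = -753433
-2688 − 240 = -2928;  -16344 − 2928 = -19272;  -71448 − 19272 = -90720;  -251157 − 90720 = -341877;  -753433 − 341877 = -1095310
-2928 − 240 = -3168;  -19272 − 3168 = -22440;  -90720 − 22440 = -113160;  -341877 − 113160 = -455037;  -1095310 − 455037 = -1550347

-1550347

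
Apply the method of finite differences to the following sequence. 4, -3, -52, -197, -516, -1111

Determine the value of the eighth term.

First differences: -7, -49, -145, -319, -595
Second differences: -42, -96, -174, -276
Third differences: -54, -78, -102
Fourth differences: -24, -24
Fourth differences constant at -24.
-102 − 24 = -126;  -276 − 126 = -402;  -595 − 402 = -997;  -1111 − 997 = -2108
-126 − 24 = -150;  -402 − 150 = -552;  -997 − 552 = -1549;  -2108 − 1549 = -3657

-3657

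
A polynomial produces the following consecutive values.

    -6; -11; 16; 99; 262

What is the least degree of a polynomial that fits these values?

D1: -5, 27, 83, 163
D2: 32, 56, 80
D3: 24, 24
The third differences are constant, so the polynomial has degree 3.

3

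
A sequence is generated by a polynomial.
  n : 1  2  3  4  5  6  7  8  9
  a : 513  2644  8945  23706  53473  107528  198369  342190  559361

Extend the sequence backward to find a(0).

38

D1: 2131  6301  14761  29767  54055  90841  143821  217171
D2: 4170  8460  15006  24288  36786  52980  73350
D3: 4290  6546  9282  12498  16194  20370
D4: 2256  2736  3216  3696  4176
D5: 480  480  480  480
The fifth differences are constant at 480.
Work back: 2256 − 480 = 1776;  4290 − 1776 = 2514;  4170 − 2514 = 1656;  2131 − 1656 = 475;  513 − 475 = 38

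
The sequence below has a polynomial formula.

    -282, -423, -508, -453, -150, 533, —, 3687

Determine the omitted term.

Using the first 6 terms:
Δ: -141  -85  55  303  683
Δ²: 56  140  248  380
Δ³: 84  108  132
Δ⁴: 24  24
Constant fourth difference = 24.
Extend forward: 132 + 24 = 156;  380 + 156 = 536;  683 + 536 = 1219;  533 + 1219 = 1752

1752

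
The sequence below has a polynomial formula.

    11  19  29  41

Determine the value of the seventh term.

D1: 8, 10, 12
D2: 2, 2
The second differences are constant (2).
12 + 2 = 14;  41 + 14 = 55
14 + 2 = 16;  55 + 16 = 71
16 + 2 = 18;  71 + 18 = 89

89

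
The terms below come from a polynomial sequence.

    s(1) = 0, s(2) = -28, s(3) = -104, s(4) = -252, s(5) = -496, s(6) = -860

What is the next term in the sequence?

-1368

D1: -28 , -76 , -148 , -244 , -364
D2: -48 , -72 , -96 , -120
D3: -24 , -24 , -24
Third differences constant at -24.
-120 − 24 = -144;  -364 − 144 = -508;  -860 − 508 = -1368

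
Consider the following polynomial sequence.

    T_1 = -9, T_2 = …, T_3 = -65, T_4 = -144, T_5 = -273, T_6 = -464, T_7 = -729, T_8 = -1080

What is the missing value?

Using the last 6 terms:
Δ: -79  -129  -191  -265  -351
Δ²: -50  -62  -74  -86
Δ³: -12  -12  -12
Constant third difference = -12.
Extend backward: -50 + 12 = -38;  -79 + 38 = -41;  -65 + 41 = -24

-24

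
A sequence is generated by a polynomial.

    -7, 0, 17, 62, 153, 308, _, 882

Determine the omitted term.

545

Using the first 6 terms:
First differences: 7, 17, 45, 91, 155
Second differences: 10, 28, 46, 64
Third differences: 18, 18, 18
Constant third difference = 18.
Extend forward: 64 + 18 = 82;  155 + 82 = 237;  308 + 237 = 545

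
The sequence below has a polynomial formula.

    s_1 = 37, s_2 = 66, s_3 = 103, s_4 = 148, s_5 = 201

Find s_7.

Δ: 29  37  45  53
Δ²: 8  8  8
Second differences constant at 8.
53 + 8 = 61;  201 + 61 = 262
61 + 8 = 69;  262 + 69 = 331

331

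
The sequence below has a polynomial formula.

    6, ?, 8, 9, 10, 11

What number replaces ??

Using the last 4 terms:
Δ: 1  1  1
Constant first difference = 1.
Extend backward: 8 − 1 = 7

7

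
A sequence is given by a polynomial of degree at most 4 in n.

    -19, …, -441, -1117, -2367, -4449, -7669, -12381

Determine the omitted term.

-129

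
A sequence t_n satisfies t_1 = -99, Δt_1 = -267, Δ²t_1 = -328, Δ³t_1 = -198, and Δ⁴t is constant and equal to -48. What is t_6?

-6934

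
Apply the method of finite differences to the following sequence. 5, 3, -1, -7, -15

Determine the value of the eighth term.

Δ: -2, -4, -6, -8
Δ²: -2, -2, -2
Constant second difference = -2, so extend:
-8 − 2 = -10;  -15 − 10 = -25
-10 − 2 = -12;  -25 − 12 = -37
-12 − 2 = -14;  -37 − 14 = -51

-51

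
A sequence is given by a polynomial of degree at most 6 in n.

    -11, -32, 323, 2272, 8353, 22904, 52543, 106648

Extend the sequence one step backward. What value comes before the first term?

8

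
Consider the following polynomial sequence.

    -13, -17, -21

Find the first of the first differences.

-4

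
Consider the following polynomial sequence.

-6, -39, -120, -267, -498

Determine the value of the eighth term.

-33, -81, -147, -231
-48, -66, -84
-18, -18
The third differences are constant (-18).
-84 − 18 = -102;  -231 − 102 = -333;  -498 − 333 = -831
-102 − 18 = -120;  -333 − 120 = -453;  -831 − 453 = -1284
-120 − 18 = -138;  -453 − 138 = -591;  -1284 − 591 = -1875

-1875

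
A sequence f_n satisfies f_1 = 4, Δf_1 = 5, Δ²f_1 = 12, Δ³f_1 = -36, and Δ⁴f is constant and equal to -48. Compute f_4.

Build the table forward from the leading diagonal:
Fourth differences: -48  -48  -48  -48
Third differences: -36  -84  -132  -180
Second differences: 12  -24  -108  -240
First differences: 5  17  -7  -115
f: 4  9  26  19

19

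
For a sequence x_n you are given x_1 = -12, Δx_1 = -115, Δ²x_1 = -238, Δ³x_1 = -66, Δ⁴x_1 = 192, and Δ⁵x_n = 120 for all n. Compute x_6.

Build the table forward from the leading diagonal:
Δ⁵: 120, 120, 120, 120, 120, 120
Δ⁴: 192, 312, 432, 552, 672, 792
Δ³: -66, 126, 438, 870, 1422, 2094
Δ²: -238, -304, -178, 260, 1130, 2552
Δ: -115, -353, -657, -835, -575, 555
x: -12, -127, -480, -1137, -1972, -2547

-2547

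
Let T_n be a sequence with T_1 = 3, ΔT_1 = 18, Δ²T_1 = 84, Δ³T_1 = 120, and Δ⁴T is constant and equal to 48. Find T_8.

Build the table forward from the leading diagonal:
Δ⁴: 48, 48, 48, 48, 48, 48, 48, 48
Δ³: 120, 168, 216, 264, 312, 360, 408, 456
Δ²: 84, 204, 372, 588, 852, 1164, 1524, 1932
Δ: 18, 102, 306, 678, 1266, 2118, 3282, 4806
T: 3, 21, 123, 429, 1107, 2373, 4491, 7773

7773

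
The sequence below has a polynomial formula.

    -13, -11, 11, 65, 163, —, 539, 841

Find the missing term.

317

Using the first 5 terms:
2, 22, 54, 98
20, 32, 44
12, 12
Constant third difference = 12.
Extend forward: 44 + 12 = 56;  98 + 56 = 154;  163 + 154 = 317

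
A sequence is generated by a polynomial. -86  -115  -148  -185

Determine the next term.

-226

-29, -33, -37
-4, -4
The second differences are constant (-4).
-37 − 4 = -41;  -185 − 41 = -226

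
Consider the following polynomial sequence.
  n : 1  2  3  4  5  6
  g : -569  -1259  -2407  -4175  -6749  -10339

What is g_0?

-199

Δ: -690  -1148  -1768  -2574  -3590
Δ²: -458  -620  -806  -1016
Δ³: -162  -186  -210
Δ⁴: -24  -24
The fourth differences are constant at -24.
Work back: -162 + 24 = -138;  -458 + 138 = -320;  -690 + 320 = -370;  -569 + 370 = -199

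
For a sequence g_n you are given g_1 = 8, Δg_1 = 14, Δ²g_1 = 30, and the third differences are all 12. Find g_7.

782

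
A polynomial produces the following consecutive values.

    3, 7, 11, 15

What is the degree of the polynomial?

1

4, 4, 4
The first differences are constant, so the polynomial has degree 1.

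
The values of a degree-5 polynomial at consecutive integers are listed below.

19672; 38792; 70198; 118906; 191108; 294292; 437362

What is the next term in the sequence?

Δ: 19120, 31406, 48708, 72202, 103184, 143070
Δ²: 12286, 17302, 23494, 30982, 39886
Δ³: 5016, 6192, 7488, 8904
Δ⁴: 1176, 1296, 1416
Δ⁵: 120, 120
Constant fifth difference = 120, so extend:
1416 + 120 = 1536;  8904 + 1536 = 10440;  39886 + 10440 = 50326;  143070 + 50326 = 193396;  437362 + 193396 = 630758

630758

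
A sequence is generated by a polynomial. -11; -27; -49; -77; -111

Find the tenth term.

-371

Δ: -16  -22  -28  -34
Δ²: -6  -6  -6
The second differences are constant (-6).
-34 − 6 = -40;  -111 − 40 = -151
-40 − 6 = -46;  -151 − 46 = -197
-46 − 6 = -52;  -197 − 52 = -249
-52 − 6 = -58;  -249 − 58 = -307
-58 − 6 = -64;  -307 − 64 = -371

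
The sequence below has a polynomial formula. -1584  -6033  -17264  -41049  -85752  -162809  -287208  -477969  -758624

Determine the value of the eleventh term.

-4449, -11231, -23785, -44703, -77057, -124399, -190761, -280655
-6782, -12554, -20918, -32354, -47342, -66362, -89894
-5772, -8364, -11436, -14988, -19020, -23532
-2592, -3072, -3552, -4032, -4512
-480, -480, -480, -480
Fifth differences constant at -480.
-4512 − 480 = -4992;  -23532 − 4992 = -28524;  -89894 − 28524 = -118418;  -280655 − 118418 = -399073;  -758624 − 399073 = -1157697
-4992 − 480 = -5472;  -28524 − 5472 = -33996;  -118418 − 33996 = -152414;  -399073 − 152414 = -551487;  -1157697 − 551487 = -1709184

-1709184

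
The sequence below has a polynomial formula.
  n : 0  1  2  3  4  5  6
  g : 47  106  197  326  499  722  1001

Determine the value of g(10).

Δ: 59, 91, 129, 173, 223, 279
Δ²: 32, 38, 44, 50, 56
Δ³: 6, 6, 6, 6
The third differences are constant (6).
56 + 6 = 62;  279 + 62 = 341;  1001 + 341 = 1342
62 + 6 = 68;  341 + 68 = 409;  1342 + 409 = 1751
68 + 6 = 74;  409 + 74 = 483;  1751 + 483 = 2234
74 + 6 = 80;  483 + 80 = 563;  2234 + 563 = 2797

2797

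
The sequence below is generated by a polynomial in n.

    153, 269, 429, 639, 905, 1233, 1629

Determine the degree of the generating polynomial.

3

First differences: 116, 160, 210, 266, 328, 396
Second differences: 44, 50, 56, 62, 68
Third differences: 6, 6, 6, 6
The third differences are constant, so the polynomial has degree 3.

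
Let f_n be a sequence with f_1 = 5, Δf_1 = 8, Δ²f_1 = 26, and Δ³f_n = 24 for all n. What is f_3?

47

Build the table forward from the leading diagonal:
Third differences: 24  24  24
Second differences: 26  50  74
First differences: 8  34  84
f: 5  13  47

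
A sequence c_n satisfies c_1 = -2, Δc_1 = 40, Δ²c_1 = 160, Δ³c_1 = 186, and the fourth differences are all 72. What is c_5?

Build the table forward from the leading diagonal:
D4: 72, 72, 72, 72, 72
D3: 186, 258, 330, 402, 474
D2: 160, 346, 604, 934, 1336
D1: 40, 200, 546, 1150, 2084
c: -2, 38, 238, 784, 1934

1934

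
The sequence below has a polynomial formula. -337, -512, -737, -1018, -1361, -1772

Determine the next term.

-2257

D1: -175 , -225 , -281 , -343 , -411
D2: -50 , -56 , -62 , -68
D3: -6 , -6 , -6
The third differences are constant (-6).
-68 − 6 = -74;  -411 − 74 = -485;  -1772 − 485 = -2257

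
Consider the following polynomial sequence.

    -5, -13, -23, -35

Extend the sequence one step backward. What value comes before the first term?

1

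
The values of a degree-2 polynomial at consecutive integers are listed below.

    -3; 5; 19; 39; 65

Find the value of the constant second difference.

6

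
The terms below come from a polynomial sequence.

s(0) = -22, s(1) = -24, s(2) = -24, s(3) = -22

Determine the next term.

Δ: -2  0  2
Δ²: 2  2
The second differences are constant (2).
2 + 2 = 4;  -22 + 4 = -18

-18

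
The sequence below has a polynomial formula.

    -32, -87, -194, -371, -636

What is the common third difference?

-18

First differences: -55, -107, -177, -265
Second differences: -52, -70, -88
Third differences: -18, -18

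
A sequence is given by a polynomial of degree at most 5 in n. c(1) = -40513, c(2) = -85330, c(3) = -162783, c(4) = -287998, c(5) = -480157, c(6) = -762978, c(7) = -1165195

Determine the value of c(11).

-4745143

D1: -44817, -77453, -125215, -192159, -282821, -402217
D2: -32636, -47762, -66944, -90662, -119396
D3: -15126, -19182, -23718, -28734
D4: -4056, -4536, -5016
D5: -480, -480
Fifth differences constant at -480.
-5016 − 480 = -5496;  -28734 − 5496 = -34230;  -119396 − 34230 = -153626;  -402217 − 153626 = -555843;  -1165195 − 555843 = -1721038
-5496 − 480 = -5976;  -34230 − 5976 = -40206;  -153626 − 40206 = -193832;  -555843 − 193832 = -749675;  -1721038 − 749675 = -2470713
-5976 − 480 = -6456;  -40206 − 6456 = -46662;  -193832 − 46662 = -240494;  -749675 − 240494 = -990169;  -2470713 − 990169 = -3460882
-6456 − 480 = -6936;  -46662 − 6936 = -53598;  -240494 − 53598 = -294092;  -990169 − 294092 = -1284261;  -3460882 − 1284261 = -4745143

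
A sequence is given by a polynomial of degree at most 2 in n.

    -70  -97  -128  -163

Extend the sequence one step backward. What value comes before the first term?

-47

D1: -27  -31  -35
D2: -4  -4
The second differences are constant at -4.
Work back: -27 + 4 = -23;  -70 + 23 = -47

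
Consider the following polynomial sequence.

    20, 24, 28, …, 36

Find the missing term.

32

Using the first 3 terms:
D1: 4, 4
Constant first difference = 4.
Extend forward: 28 + 4 = 32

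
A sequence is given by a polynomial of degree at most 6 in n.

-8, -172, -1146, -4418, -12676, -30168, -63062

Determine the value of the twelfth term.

Δ: -164, -974, -3272, -8258, -17492, -32894
Δ²: -810, -2298, -4986, -9234, -15402
Δ³: -1488, -2688, -4248, -6168
Δ⁴: -1200, -1560, -1920
Δ⁵: -360, -360
The fifth differences are constant (-360).
-1920 − 360 = -2280;  -6168 − 2280 = -8448;  -15402 − 8448 = -23850;  -32894 − 23850 = -56744;  -63062 − 56744 = -119806
-2280 − 360 = -2640;  -8448 − 2640 = -11088;  -23850 − 11088 = -34938;  -56744 − 34938 = -91682;  -119806 − 91682 = -211488
-2640 − 360 = -3000;  -11088 − 3000 = -14088;  -34938 − 14088 = -49026;  -91682 − 49026 = -140708;  -211488 − 140708 = -352196
-3000 − 360 = -3360;  -14088 − 3360 = -17448;  -49026 − 17448 = -66474;  -140708 − 66474 = -207182;  -352196 − 207182 = -559378
-3360 − 360 = -3720;  -17448 − 3720 = -21168;  -66474 − 21168 = -87642;  -207182 − 87642 = -294824;  -559378 − 294824 = -854202

-854202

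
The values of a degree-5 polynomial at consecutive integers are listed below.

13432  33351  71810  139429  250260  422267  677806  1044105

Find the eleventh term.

D1: 19919  38459  67619  110831  172007  255539  366299
D2: 18540  29160  43212  61176  83532  110760
D3: 10620  14052  17964  22356  27228
D4: 3432  3912  4392  4872
D5: 480  480  480
Fifth differences constant at 480.
4872 + 480 = 5352;  27228 + 5352 = 32580;  110760 + 32580 = 143340;  366299 + 143340 = 509639;  1044105 + 509639 = 1553744
5352 + 480 = 5832;  32580 + 5832 = 38412;  143340 + 38412 = 181752;  509639 + 181752 = 691391;  1553744 + 691391 = 2245135
5832 + 480 = 6312;  38412 + 6312 = 44724;  181752 + 44724 = 226476;  691391 + 226476 = 917867;  2245135 + 917867 = 3163002

3163002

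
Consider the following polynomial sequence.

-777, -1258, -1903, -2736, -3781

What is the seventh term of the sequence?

-6603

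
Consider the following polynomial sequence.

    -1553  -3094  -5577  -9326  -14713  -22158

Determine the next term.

-32129

Δ: -1541 , -2483 , -3749 , -5387 , -7445
Δ²: -942 , -1266 , -1638 , -2058
Δ³: -324 , -372 , -420
Δ⁴: -48 , -48
Fourth differences constant at -48.
-420 − 48 = -468;  -2058 − 468 = -2526;  -7445 − 2526 = -9971;  -22158 − 9971 = -32129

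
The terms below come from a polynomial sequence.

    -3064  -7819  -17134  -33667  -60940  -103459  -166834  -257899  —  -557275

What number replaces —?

-384832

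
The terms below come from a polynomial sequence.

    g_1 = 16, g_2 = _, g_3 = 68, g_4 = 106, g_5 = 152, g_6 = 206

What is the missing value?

38

Using the last 4 terms:
First differences: 38  46  54
Second differences: 8  8
Constant second difference = 8.
Extend backward: 38 − 8 = 30;  68 − 30 = 38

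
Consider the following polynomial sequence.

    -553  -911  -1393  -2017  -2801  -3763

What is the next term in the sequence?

-358 , -482 , -624 , -784 , -962
-124 , -142 , -160 , -178
-18 , -18 , -18
Third differences constant at -18.
-178 − 18 = -196;  -962 − 196 = -1158;  -3763 − 1158 = -4921

-4921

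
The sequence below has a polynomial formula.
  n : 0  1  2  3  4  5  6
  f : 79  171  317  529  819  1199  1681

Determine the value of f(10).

D1: 92, 146, 212, 290, 380, 482
D2: 54, 66, 78, 90, 102
D3: 12, 12, 12, 12
The third differences are constant (12).
102 + 12 = 114;  482 + 114 = 596;  1681 + 596 = 2277
114 + 12 = 126;  596 + 126 = 722;  2277 + 722 = 2999
126 + 12 = 138;  722 + 138 = 860;  2999 + 860 = 3859
138 + 12 = 150;  860 + 150 = 1010;  3859 + 1010 = 4869

4869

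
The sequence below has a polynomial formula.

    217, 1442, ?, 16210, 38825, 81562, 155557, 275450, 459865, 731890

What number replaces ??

5605

Using the last 7 terms:
22615, 42737, 73995, 119893, 184415, 272025
20122, 31258, 45898, 64522, 87610
11136, 14640, 18624, 23088
3504, 3984, 4464
480, 480
Constant fifth difference = 480.
Extend backward: 3504 − 480 = 3024;  11136 − 3024 = 8112;  20122 − 8112 = 12010;  22615 − 12010 = 10605;  16210 − 10605 = 5605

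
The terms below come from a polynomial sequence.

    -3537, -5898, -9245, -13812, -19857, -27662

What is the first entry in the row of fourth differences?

First differences: -2361, -3347, -4567, -6045, -7805
Second differences: -986, -1220, -1478, -1760
Third differences: -234, -258, -282
Fourth differences: -24, -24

-24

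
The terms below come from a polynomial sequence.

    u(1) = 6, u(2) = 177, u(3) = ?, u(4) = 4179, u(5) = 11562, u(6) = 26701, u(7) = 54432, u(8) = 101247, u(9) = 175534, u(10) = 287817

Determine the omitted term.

1132

Using the last 7 terms:
First differences: 7383  15139  27731  46815  74287  112283
Second differences: 7756  12592  19084  27472  37996
Third differences: 4836  6492  8388  10524
Fourth differences: 1656  1896  2136
Fifth differences: 240  240
Constant fifth difference = 240.
Extend backward: 1656 − 240 = 1416;  4836 − 1416 = 3420;  7756 − 3420 = 4336;  7383 − 4336 = 3047;  4179 − 3047 = 1132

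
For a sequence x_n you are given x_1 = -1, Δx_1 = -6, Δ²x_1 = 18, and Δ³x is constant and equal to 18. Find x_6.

Build the table forward from the leading diagonal:
Δ³: 18, 18, 18, 18, 18, 18
Δ²: 18, 36, 54, 72, 90, 108
Δ: -6, 12, 48, 102, 174, 264
x: -1, -7, 5, 53, 155, 329

329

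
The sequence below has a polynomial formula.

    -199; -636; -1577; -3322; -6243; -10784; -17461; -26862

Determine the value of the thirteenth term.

D1: -437, -941, -1745, -2921, -4541, -6677, -9401
D2: -504, -804, -1176, -1620, -2136, -2724
D3: -300, -372, -444, -516, -588
D4: -72, -72, -72, -72
Constant fourth difference = -72, so extend:
-588 − 72 = -660;  -2724 − 660 = -3384;  -9401 − 3384 = -12785;  -26862 − 12785 = -39647
-660 − 72 = -732;  -3384 − 732 = -4116;  -12785 − 4116 = -16901;  -39647 − 16901 = -56548
-732 − 72 = -804;  -4116 − 804 = -4920;  -16901 − 4920 = -21821;  -56548 − 21821 = -78369
-804 − 72 = -876;  -4920 − 876 = -5796;  -21821 − 5796 = -27617;  -78369 − 27617 = -105986
-876 − 72 = -948;  -5796 − 948 = -6744;  -27617 − 6744 = -34361;  -105986 − 34361 = -140347

-140347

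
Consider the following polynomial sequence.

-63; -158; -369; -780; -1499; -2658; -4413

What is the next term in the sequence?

D1: -95 , -211 , -411 , -719 , -1159 , -1755
D2: -116 , -200 , -308 , -440 , -596
D3: -84 , -108 , -132 , -156
D4: -24 , -24 , -24
The fourth differences are constant (-24).
-156 − 24 = -180;  -596 − 180 = -776;  -1755 − 776 = -2531;  -4413 − 2531 = -6944

-6944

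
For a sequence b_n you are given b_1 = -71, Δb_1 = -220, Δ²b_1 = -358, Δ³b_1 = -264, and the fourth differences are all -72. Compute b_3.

-869

Build the table forward from the leading diagonal:
D4: -72  -72  -72
D3: -264  -336  -408
D2: -358  -622  -958
D1: -220  -578  -1200
b: -71  -291  -869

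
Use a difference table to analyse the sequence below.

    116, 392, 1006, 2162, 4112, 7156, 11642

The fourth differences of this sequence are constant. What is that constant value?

First differences: 276, 614, 1156, 1950, 3044, 4486
Second differences: 338, 542, 794, 1094, 1442
Third differences: 204, 252, 300, 348
Fourth differences: 48, 48, 48

48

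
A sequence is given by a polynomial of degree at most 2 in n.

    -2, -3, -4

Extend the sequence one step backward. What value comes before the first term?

-1

First differences: -1, -1
The first differences are constant at -1.
Work back: -2 + 1 = -1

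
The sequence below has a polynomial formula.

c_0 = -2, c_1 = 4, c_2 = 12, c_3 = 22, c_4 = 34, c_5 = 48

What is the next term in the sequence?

64

Δ: 6 , 8 , 10 , 12 , 14
Δ²: 2 , 2 , 2 , 2
The second differences are constant (2).
14 + 2 = 16;  48 + 16 = 64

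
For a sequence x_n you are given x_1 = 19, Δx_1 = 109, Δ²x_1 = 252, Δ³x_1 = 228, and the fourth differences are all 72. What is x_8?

Build the table forward from the leading diagonal:
D4: 72  72  72  72  72  72  72  72
D3: 228  300  372  444  516  588  660  732
D2: 252  480  780  1152  1596  2112  2700  3360
D1: 109  361  841  1621  2773  4369  6481  9181
x: 19  128  489  1330  2951  5724  10093  16574

16574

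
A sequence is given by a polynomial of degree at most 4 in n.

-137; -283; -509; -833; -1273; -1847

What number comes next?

First differences: -146 , -226 , -324 , -440 , -574
Second differences: -80 , -98 , -116 , -134
Third differences: -18 , -18 , -18
Constant third difference = -18, so extend:
-134 − 18 = -152;  -574 − 152 = -726;  -1847 − 726 = -2573

-2573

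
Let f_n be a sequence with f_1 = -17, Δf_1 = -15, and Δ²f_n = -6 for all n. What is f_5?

-113

Build the table forward from the leading diagonal:
D2: -6  -6  -6  -6  -6
D1: -15  -21  -27  -33  -39
f: -17  -32  -53  -80  -113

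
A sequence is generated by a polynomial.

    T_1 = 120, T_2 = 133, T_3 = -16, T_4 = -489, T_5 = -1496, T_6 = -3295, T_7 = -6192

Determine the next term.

13  -149  -473  -1007  -1799  -2897
-162  -324  -534  -792  -1098
-162  -210  -258  -306
-48  -48  -48
Fourth differences constant at -48.
-306 − 48 = -354;  -1098 − 354 = -1452;  -2897 − 1452 = -4349;  -6192 − 4349 = -10541

-10541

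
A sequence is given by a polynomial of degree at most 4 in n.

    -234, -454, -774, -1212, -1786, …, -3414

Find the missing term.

-2514

Using the first 5 terms:
D1: -220  -320  -438  -574
D2: -100  -118  -136
D3: -18  -18
Constant third difference = -18.
Extend forward: -136 − 18 = -154;  -574 − 154 = -728;  -1786 − 728 = -2514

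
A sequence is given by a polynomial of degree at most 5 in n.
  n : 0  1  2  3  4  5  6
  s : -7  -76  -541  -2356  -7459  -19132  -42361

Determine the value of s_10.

Δ: -69 , -465 , -1815 , -5103 , -11673 , -23229
Δ²: -396 , -1350 , -3288 , -6570 , -11556
Δ³: -954 , -1938 , -3282 , -4986
Δ⁴: -984 , -1344 , -1704
Δ⁵: -360 , -360
Fifth differences constant at -360.
-1704 − 360 = -2064;  -4986 − 2064 = -7050;  -11556 − 7050 = -18606;  -23229 − 18606 = -41835;  -42361 − 41835 = -84196
-2064 − 360 = -2424;  -7050 − 2424 = -9474;  -18606 − 9474 = -28080;  -41835 − 28080 = -69915;  -84196 − 69915 = -154111
-2424 − 360 = -2784;  -9474 − 2784 = -12258;  -28080 − 12258 = -40338;  -69915 − 40338 = -110253;  -154111 − 110253 = -264364
-2784 − 360 = -3144;  -12258 − 3144 = -15402;  -40338 − 15402 = -55740;  -110253 − 55740 = -165993;  -264364 − 165993 = -430357

-430357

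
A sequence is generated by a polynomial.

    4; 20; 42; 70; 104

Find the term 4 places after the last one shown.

D1: 16  22  28  34
D2: 6  6  6
Constant second difference = 6, so extend:
34 + 6 = 40;  104 + 40 = 144
40 + 6 = 46;  144 + 46 = 190
46 + 6 = 52;  190 + 52 = 242
52 + 6 = 58;  242 + 58 = 300

300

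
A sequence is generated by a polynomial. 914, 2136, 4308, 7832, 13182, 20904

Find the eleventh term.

1222  2172  3524  5350  7722
950  1352  1826  2372
402  474  546
72  72
Constant fourth difference = 72, so extend:
546 + 72 = 618;  2372 + 618 = 2990;  7722 + 2990 = 10712;  20904 + 10712 = 31616
618 + 72 = 690;  2990 + 690 = 3680;  10712 + 3680 = 14392;  31616 + 14392 = 46008
690 + 72 = 762;  3680 + 762 = 4442;  14392 + 4442 = 18834;  46008 + 18834 = 64842
762 + 72 = 834;  4442 + 834 = 5276;  18834 + 5276 = 24110;  64842 + 24110 = 88952
834 + 72 = 906;  5276 + 906 = 6182;  24110 + 6182 = 30292;  88952 + 30292 = 119244

119244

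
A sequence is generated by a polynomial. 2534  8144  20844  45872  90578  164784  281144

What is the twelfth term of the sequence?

2181744

5610, 12700, 25028, 44706, 74206, 116360
7090, 12328, 19678, 29500, 42154
5238, 7350, 9822, 12654
2112, 2472, 2832
360, 360
Fifth differences constant at 360.
2832 + 360 = 3192;  12654 + 3192 = 15846;  42154 + 15846 = 58000;  116360 + 58000 = 174360;  281144 + 174360 = 455504
3192 + 360 = 3552;  15846 + 3552 = 19398;  58000 + 19398 = 77398;  174360 + 77398 = 251758;  455504 + 251758 = 707262
3552 + 360 = 3912;  19398 + 3912 = 23310;  77398 + 23310 = 100708;  251758 + 100708 = 352466;  707262 + 352466 = 1059728
3912 + 360 = 4272;  23310 + 4272 = 27582;  100708 + 27582 = 128290;  352466 + 128290 = 480756;  1059728 + 480756 = 1540484
4272 + 360 = 4632;  27582 + 4632 = 32214;  128290 + 32214 = 160504;  480756 + 160504 = 641260;  1540484 + 641260 = 2181744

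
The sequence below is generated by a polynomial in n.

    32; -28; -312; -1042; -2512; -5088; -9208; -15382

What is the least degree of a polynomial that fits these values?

D1: -60, -284, -730, -1470, -2576, -4120, -6174
D2: -224, -446, -740, -1106, -1544, -2054
D3: -222, -294, -366, -438, -510
D4: -72, -72, -72, -72
The fourth differences are constant, so the polynomial has degree 4.

4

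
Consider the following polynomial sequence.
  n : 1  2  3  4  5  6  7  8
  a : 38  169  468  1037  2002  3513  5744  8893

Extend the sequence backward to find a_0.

D1: 131  299  569  965  1511  2231  3149
D2: 168  270  396  546  720  918
D3: 102  126  150  174  198
D4: 24  24  24  24
The fourth differences are constant at 24.
Work back: 102 − 24 = 78;  168 − 78 = 90;  131 − 90 = 41;  38 − 41 = -3

-3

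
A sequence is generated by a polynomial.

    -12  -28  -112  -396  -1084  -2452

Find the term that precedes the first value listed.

First differences: -16  -84  -284  -688  -1368
Second differences: -68  -200  -404  -680
Third differences: -132  -204  -276
Fourth differences: -72  -72
The fourth differences are constant at -72.
Work back: -132 + 72 = -60;  -68 + 60 = -8;  -16 + 8 = -8;  -12 + 8 = -4

-4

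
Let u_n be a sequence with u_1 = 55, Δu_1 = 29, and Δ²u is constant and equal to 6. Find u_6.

260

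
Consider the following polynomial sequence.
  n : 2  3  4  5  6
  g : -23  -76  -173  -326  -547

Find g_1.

Δ: -53, -97, -153, -221
Δ²: -44, -56, -68
Δ³: -12, -12
The third differences are constant at -12.
Work back: -44 + 12 = -32;  -53 + 32 = -21;  -23 + 21 = -2

-2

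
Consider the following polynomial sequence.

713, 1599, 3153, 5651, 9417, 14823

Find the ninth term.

Δ: 886 , 1554 , 2498 , 3766 , 5406
Δ²: 668 , 944 , 1268 , 1640
Δ³: 276 , 324 , 372
Δ⁴: 48 , 48
Constant fourth difference = 48, so extend:
372 + 48 = 420;  1640 + 420 = 2060;  5406 + 2060 = 7466;  14823 + 7466 = 22289
420 + 48 = 468;  2060 + 468 = 2528;  7466 + 2528 = 9994;  22289 + 9994 = 32283
468 + 48 = 516;  2528 + 516 = 3044;  9994 + 3044 = 13038;  32283 + 13038 = 45321

45321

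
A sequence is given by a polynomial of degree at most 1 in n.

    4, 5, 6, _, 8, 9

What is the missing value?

7

Using the first 3 terms:
D1: 1, 1
Constant first difference = 1.
Extend forward: 6 + 1 = 7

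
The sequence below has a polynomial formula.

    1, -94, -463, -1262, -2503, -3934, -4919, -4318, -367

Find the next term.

Δ: -95, -369, -799, -1241, -1431, -985, 601, 3951
Δ²: -274, -430, -442, -190, 446, 1586, 3350
Δ³: -156, -12, 252, 636, 1140, 1764
Δ⁴: 144, 264, 384, 504, 624
Δ⁵: 120, 120, 120, 120
The fifth differences are constant (120).
624 + 120 = 744;  1764 + 744 = 2508;  3350 + 2508 = 5858;  3951 + 5858 = 9809;  -367 + 9809 = 9442

9442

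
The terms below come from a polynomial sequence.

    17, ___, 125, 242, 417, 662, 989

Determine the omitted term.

54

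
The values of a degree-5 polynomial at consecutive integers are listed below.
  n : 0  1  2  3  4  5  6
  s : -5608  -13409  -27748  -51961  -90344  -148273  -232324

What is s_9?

-727489

First differences: -7801 , -14339 , -24213 , -38383 , -57929 , -84051
Second differences: -6538 , -9874 , -14170 , -19546 , -26122
Third differences: -3336 , -4296 , -5376 , -6576
Fourth differences: -960 , -1080 , -1200
Fifth differences: -120 , -120
Fifth differences constant at -120.
-1200 − 120 = -1320;  -6576 − 1320 = -7896;  -26122 − 7896 = -34018;  -84051 − 34018 = -118069;  -232324 − 118069 = -350393
-1320 − 120 = -1440;  -7896 − 1440 = -9336;  -34018 − 9336 = -43354;  -118069 − 43354 = -161423;  -350393 − 161423 = -511816
-1440 − 120 = -1560;  -9336 − 1560 = -10896;  -43354 − 10896 = -54250;  -161423 − 54250 = -215673;  -511816 − 215673 = -727489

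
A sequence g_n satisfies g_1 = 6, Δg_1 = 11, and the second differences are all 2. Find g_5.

Build the table forward from the leading diagonal:
Δ²: 2, 2, 2, 2, 2
Δ: 11, 13, 15, 17, 19
g: 6, 17, 30, 45, 62

62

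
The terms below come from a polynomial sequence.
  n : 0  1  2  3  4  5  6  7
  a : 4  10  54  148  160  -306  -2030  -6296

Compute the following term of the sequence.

D1: 6 , 44 , 94 , 12 , -466 , -1724 , -4266
D2: 38 , 50 , -82 , -478 , -1258 , -2542
D3: 12 , -132 , -396 , -780 , -1284
D4: -144 , -264 , -384 , -504
D5: -120 , -120 , -120
The fifth differences are constant (-120).
-504 − 120 = -624;  -1284 − 624 = -1908;  -2542 − 1908 = -4450;  -4266 − 4450 = -8716;  -6296 − 8716 = -15012

-15012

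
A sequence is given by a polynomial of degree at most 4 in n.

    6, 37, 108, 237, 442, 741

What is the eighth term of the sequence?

1693

Δ: 31, 71, 129, 205, 299
Δ²: 40, 58, 76, 94
Δ³: 18, 18, 18
Constant third difference = 18, so extend:
94 + 18 = 112;  299 + 112 = 411;  741 + 411 = 1152
112 + 18 = 130;  411 + 130 = 541;  1152 + 541 = 1693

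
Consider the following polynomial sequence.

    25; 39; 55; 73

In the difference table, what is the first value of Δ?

Δ: 14, 16, 18
Δ²: 2, 2

14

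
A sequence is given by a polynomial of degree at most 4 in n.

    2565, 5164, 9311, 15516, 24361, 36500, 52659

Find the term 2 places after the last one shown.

2599 , 4147 , 6205 , 8845 , 12139 , 16159
1548 , 2058 , 2640 , 3294 , 4020
510 , 582 , 654 , 726
72 , 72 , 72
The fourth differences are constant (72).
726 + 72 = 798;  4020 + 798 = 4818;  16159 + 4818 = 20977;  52659 + 20977 = 73636
798 + 72 = 870;  4818 + 870 = 5688;  20977 + 5688 = 26665;  73636 + 26665 = 100301

100301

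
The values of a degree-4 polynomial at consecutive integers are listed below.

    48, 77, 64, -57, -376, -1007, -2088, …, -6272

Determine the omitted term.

-3781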